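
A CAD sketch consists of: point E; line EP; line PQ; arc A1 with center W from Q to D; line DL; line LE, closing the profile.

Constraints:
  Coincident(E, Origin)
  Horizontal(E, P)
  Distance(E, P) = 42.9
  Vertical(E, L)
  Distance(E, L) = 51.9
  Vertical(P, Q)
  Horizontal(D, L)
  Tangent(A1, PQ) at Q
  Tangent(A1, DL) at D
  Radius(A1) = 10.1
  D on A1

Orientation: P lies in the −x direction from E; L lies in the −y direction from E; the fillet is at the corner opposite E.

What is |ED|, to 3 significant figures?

61.4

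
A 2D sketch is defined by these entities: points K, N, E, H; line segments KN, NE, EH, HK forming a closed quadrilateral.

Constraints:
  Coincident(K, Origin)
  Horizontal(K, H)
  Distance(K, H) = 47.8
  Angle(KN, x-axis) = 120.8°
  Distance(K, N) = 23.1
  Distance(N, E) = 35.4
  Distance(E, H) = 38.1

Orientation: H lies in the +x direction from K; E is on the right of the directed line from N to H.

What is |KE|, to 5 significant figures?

12.970

Checks: |NE| = 35.40 ✓; |EH| = 38.10 ✓.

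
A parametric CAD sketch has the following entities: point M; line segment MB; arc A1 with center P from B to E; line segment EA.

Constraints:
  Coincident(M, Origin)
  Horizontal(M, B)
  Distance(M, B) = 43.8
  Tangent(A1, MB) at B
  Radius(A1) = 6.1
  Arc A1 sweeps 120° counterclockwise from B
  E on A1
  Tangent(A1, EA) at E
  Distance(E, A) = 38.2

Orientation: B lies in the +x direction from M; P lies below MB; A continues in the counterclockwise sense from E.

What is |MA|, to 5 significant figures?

71.437

On A1, B sits at bearing 90° from P; a 120° counterclockwise sweep puts E at bearing 210°, so E = P + 6.1·(cos 210°, sin 210°) = (38.517, -9.1500). Tangency of A1 to EA means the radius PE is perpendicular to EA, so EA runs along (−sin 210°, cos 210°); with |EA| = 38.2, A = (57.617, -42.232). Then |MA| = |A − M| = 71.437.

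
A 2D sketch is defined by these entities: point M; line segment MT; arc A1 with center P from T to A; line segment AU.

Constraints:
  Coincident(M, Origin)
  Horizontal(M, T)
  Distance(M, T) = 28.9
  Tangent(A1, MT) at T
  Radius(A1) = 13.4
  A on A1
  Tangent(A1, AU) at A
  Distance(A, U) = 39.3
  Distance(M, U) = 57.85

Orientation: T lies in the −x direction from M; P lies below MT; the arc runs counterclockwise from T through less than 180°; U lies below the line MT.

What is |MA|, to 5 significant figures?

45.211

M is at the origin; M and T share the same y with |MT| = 28.9 and T on the −x side, so T = (-28.900, 0.0000). Tangency of A1 to MT means the radius PT is perpendicular to MT, so P = T + (0, -13.4) = (-28.900, -13.400). Since PA ⟂ AU (tangency), |PU| = √(13.4² + 39.3²) = 41.522 regardless of where A sits on A1. So U lies on both circle(M, 57.85) and circle(P, 41.522); the below-MT intersection is U = (-20.556, -54.075). A is the foot of the tangent from U: A = (-40.455, -20.185).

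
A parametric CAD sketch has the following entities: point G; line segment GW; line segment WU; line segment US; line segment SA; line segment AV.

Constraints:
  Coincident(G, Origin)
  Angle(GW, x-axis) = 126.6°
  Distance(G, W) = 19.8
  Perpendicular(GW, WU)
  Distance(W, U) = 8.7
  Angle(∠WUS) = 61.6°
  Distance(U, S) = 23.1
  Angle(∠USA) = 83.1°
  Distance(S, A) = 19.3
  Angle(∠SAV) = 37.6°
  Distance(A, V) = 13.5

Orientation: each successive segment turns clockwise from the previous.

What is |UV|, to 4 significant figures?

15.81

G is at the origin; GW runs at 126.6° with length 19.8, so W = (-11.81, 15.90). GW is perpendicular to WU, so WU runs at 36.60°; with |WU| = 8.7, U = (-4.821, 21.08). ∠WUS = 61.6° gives US at -81.80° from the x-axis; with |US| = 23.1, S = (-1.526, -1.781). ∠USA = 83.1° gives SA at -178.7° from the x-axis; with |SA| = 19.3, A = (-20.82, -2.219). ∠SAV = 37.6° gives AV at 38.90° from the x-axis; with |AV| = 13.5, V = (-10.31, 6.259). Then |UV| = |V − U| = 15.81.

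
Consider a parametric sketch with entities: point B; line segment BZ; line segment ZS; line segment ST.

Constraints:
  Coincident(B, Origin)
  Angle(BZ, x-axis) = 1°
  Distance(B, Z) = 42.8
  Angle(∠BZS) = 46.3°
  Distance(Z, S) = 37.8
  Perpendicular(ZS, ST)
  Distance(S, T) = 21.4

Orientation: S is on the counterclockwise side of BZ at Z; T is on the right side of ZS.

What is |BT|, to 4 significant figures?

52.99

B is at the origin; BZ runs at 1.0° with length 42.8, so Z = 42.8·(cos 1.0°, sin 1.0°) = (42.79, 0.7470). ∠BZS = 46.3°, so ZS runs at 1.0° + (180° − 46.3°) = 134.7° from the x-axis; with |ZS| = 37.8, S = Z + 37.8·(cos 134.7°, sin 134.7°) = (16.21, 27.62). ZS is perpendicular to ST; with |ST| = 21.4 on the right of ZS, T = S + 21.4·(0.7108, 0.7034) = (31.42, 42.67). Then |BT| = |T − B| = 52.99.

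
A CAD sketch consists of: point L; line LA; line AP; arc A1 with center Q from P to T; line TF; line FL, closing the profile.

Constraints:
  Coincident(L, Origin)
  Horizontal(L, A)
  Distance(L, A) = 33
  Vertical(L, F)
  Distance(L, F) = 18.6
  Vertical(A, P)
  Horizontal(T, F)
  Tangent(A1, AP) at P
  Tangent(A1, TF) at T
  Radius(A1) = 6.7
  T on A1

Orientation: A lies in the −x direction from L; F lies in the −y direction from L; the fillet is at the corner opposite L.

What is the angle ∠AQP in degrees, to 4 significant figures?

60.62°

L is at the origin; LA is horizontal with |LA| = 33.0 and A on the −x side, so A = (-33.00, 0.000). LF is vertical with |LF| = 18.6 and F on the −y side, so F = (0.000, -18.60). The virtual corner opposite L is at (-33.00, -18.60). A1 meets AP tangentially, so QP is at right angles to AP and the tangent condition forces QT to be normal to TF, with radius 6.7, so the center Q sits 6.7 in from both sides at Q = (-26.30, -11.90). That places the tangent points at P = (-33.00, -11.90) on AP and T = (-26.30, -18.60) on TF. Then cos ∠AQP = QA·QP / (|QA||QP|), giving 60.62°.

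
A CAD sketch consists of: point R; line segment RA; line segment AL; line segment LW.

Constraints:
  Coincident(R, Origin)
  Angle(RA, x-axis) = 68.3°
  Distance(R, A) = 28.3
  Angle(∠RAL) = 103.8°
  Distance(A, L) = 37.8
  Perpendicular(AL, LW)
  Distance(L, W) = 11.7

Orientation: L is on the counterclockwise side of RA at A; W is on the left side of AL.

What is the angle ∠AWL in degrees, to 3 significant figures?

72.8°

R is at the origin; RA runs at 68.3° with length 28.3, so A = 28.3·(cos 68.3°, sin 68.3°) = (10.5, 26.3). ∠RAL = 103.8°, so AL runs at 68.3° + (180° − 103.8°) = 144° from the x-axis; with |AL| = 37.8, L = A + 37.8·(cos 144°, sin 144°) = (-20.3, 48.2). AL ⟂ LW; with |LW| = 11.7 on the left of AL, W = L + 11.7·(-0.581, -0.814) = (-27.1, 38.7). Then cos ∠AWL = WA·WL / (|WA||WL|), giving 72.8°.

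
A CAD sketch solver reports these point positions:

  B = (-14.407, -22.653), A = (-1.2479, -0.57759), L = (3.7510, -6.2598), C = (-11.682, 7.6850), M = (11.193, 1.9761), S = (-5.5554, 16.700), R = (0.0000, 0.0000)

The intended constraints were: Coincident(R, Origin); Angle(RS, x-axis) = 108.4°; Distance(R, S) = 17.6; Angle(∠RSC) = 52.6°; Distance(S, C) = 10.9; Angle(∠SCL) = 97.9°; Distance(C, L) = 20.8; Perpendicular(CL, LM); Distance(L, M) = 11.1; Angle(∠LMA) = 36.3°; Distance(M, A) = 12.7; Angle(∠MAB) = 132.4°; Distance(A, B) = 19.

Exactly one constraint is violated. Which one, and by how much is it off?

Distance(A, B) = 19 — off by 6.70.

R = (0.00, 0.00) ✓; RS at 108.4° ✓; |RS| = 17.60 ✓; ∠RSC = 52.60° ✓; |SC| = 10.90 ✓; ∠SCL = 97.90° ✓; |CL| = 20.80 ✓; ∠(CL, LM) = 90.00° ✓; |LM| = 11.10 ✓; ∠LMA = 36.30° ✓; |MA| = 12.70 ✓; ∠MAB = 132.4° ✓; |AB| = 25.70 ✗.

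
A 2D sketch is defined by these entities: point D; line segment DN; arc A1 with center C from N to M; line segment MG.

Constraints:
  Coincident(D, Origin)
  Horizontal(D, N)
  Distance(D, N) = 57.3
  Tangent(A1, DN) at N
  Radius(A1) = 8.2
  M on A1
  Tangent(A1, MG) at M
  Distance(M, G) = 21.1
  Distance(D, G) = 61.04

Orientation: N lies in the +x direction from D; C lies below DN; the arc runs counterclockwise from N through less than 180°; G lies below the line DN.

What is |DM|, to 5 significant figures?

50.161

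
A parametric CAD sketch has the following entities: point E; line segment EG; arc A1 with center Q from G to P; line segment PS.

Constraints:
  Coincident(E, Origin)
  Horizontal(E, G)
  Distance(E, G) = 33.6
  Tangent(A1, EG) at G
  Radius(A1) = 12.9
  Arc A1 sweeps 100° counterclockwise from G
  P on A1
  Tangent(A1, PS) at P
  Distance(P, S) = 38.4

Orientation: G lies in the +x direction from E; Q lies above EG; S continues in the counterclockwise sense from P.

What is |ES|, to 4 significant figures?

66.15

E is at the origin; E and G share the same y with |EG| = 33.6 and G on the +x side, so G = (33.60, 0.000). A1 meets EG tangentially, so QG is at right angles to EG, so Q = G + (0, 12.9) = (33.60, 12.90). On A1, G sits at bearing -90° from Q; a 100° counterclockwise sweep puts P at bearing 10°, so P = Q + 12.9·(cos 10°, sin 10°) = (46.30, 15.14). A1 meets PS tangentially, so QP is at right angles to PS, so PS runs along (−sin 10°, cos 10°); with |PS| = 38.4, S = (39.64, 52.96). Then |ES| = |S − E| = 66.15.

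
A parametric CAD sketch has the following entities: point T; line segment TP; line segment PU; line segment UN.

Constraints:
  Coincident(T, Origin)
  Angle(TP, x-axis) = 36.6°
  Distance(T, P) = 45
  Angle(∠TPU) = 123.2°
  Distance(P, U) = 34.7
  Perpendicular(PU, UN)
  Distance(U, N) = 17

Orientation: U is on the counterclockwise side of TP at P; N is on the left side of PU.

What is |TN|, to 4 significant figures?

62.83

∠TPU = 123.2°, so PU runs at 36.6° + (180° − 123.2°) = 93.40° from the x-axis; with |PU| = 34.7, U = P + 34.7·(cos 93.40°, sin 93.40°) = (34.07, 61.47). The perpendicularity gives UN at right angles to PU; with |UN| = 17.0 on the left of PU, N = U + 17.0·(-0.9982, -0.05931) = (17.10, 60.46). Then |TN| = |N − T| = 62.83.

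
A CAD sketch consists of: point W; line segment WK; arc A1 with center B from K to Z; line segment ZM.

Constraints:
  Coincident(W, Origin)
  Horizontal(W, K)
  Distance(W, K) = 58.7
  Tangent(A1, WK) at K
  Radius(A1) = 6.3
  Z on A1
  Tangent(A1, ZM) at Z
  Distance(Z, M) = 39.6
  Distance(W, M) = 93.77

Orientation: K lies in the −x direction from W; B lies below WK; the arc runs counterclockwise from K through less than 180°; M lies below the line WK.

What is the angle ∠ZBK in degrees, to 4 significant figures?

53.78°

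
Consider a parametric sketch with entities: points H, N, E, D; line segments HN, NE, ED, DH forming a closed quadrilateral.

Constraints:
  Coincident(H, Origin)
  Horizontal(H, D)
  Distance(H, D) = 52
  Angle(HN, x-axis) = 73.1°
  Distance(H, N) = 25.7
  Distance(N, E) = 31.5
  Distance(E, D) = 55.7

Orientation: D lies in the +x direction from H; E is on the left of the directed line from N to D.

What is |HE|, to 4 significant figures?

56.29

H is at the origin; H and D share the same y with |HD| = 52.0 and D in +x, so D = (52.0, 0). HN runs at 73.1° with |HN| = 25.7, so N = (7.471, 24.59). E is determined by |NE| = 31.5 and |ED| = 55.7 together: it lies at the intersection of circle(N, 31.5) and circle(D, 55.7). With |ND| = 50.87, the foot of the radical line on ND is 4.691 from N and the perpendicular offset is √(31.5² − 4.691²) = 31.15. Taking the left-of-ND solution: E = (26.64, 49.59).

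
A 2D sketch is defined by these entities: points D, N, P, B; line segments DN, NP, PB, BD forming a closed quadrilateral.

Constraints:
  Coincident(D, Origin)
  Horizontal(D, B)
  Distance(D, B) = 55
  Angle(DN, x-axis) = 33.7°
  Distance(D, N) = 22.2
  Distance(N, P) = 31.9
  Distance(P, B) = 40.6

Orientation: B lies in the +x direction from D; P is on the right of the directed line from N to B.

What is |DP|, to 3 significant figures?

27.6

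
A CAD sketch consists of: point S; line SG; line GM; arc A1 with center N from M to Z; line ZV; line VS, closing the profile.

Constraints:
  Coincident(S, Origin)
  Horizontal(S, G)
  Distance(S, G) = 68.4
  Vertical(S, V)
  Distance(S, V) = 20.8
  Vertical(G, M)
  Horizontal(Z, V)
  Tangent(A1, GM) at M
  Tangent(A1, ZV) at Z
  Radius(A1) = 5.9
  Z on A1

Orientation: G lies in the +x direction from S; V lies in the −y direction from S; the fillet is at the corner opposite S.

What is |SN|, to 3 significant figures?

64.3

SV is vertical with |SV| = 20.8 and V on the −y side, so V = (0.00, -20.8). The virtual corner opposite S is at (68.4, -20.8). Tangency of A1 to GM means the radius NM is perpendicular to GM and since A1 is tangent to ZV there, NZ ⟂ ZV, with radius 5.9, so the center N sits 5.9 in from both sides at N = (62.5, -14.9). Then |SN| = |N − S| = 64.3.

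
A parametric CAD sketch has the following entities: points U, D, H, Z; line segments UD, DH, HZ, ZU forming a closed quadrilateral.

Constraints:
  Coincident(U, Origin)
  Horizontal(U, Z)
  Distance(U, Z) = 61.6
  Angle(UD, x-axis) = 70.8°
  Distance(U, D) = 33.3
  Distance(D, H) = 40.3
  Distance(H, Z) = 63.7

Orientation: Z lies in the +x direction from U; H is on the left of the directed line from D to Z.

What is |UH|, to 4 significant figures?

71.71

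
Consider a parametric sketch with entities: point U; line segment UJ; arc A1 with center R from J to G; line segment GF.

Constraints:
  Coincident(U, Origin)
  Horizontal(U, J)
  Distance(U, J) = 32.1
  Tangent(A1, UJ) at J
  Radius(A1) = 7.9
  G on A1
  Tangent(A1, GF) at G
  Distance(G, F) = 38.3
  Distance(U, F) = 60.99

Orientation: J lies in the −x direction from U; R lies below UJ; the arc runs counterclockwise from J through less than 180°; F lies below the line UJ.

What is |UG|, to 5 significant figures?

40.782

Checks: |RG| = 7.900 ✓; ∠(RG, GF) = 90.00° ✓; |GF| = 38.30 ✓; |UF| = 60.99 ✓.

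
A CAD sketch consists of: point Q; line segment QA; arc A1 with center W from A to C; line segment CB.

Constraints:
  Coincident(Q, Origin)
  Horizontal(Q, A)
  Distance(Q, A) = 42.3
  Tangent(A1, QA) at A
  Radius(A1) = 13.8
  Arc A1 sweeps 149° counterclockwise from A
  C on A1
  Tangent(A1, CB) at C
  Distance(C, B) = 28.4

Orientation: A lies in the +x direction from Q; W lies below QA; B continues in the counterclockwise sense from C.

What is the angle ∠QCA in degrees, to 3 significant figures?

69.4°

Q is at the origin; Q and A share the same y with |QA| = 42.3 and A on the +x side, so A = (42.3, 0.00). A1 meets QA tangentially, so WA is at right angles to QA, so W = A + (0, -13.8) = (42.3, -13.8). On A1, A sits at bearing 90° from W; a 149° counterclockwise sweep puts C at bearing 239°, so C = W + 13.8·(cos 239°, sin 239°) = (35.2, -25.6). Then cos ∠QCA = CQ·CA / (|CQ||CA|), giving 69.4°.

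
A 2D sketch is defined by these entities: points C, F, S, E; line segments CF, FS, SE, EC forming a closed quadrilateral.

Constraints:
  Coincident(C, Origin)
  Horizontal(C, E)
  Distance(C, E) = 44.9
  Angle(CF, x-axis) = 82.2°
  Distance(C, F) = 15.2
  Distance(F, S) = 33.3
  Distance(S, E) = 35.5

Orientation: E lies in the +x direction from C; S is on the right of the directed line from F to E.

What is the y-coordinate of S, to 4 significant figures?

-16.27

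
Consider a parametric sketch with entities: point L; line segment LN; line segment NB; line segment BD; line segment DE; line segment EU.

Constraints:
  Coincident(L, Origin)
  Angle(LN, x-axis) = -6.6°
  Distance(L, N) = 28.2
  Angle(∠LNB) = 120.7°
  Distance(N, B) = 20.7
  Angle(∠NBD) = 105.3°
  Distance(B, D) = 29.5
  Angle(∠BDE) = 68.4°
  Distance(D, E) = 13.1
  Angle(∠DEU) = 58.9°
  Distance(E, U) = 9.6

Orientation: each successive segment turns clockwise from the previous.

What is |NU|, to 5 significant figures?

28.800

L is at the origin; LN runs at -6.6° with length 28.2, so N = (28.013, -3.2412). ∠LNB = 120.7° gives NB at -65.900° from the x-axis; with |NB| = 20.7, B = (36.466, -22.137). ∠NBD = 105.3° gives BD at -140.60° from the x-axis; with |BD| = 29.5, D = (13.670, -40.861). ∠BDE = 68.4° gives DE at 107.80° from the x-axis; with |DE| = 13.1, E = (9.6653, -28.389). ∠DEU = 58.9° gives EU at -13.300° from the x-axis; with |EU| = 9.6, U = (19.008, -30.597). Then |NU| = |U − N| = 28.800.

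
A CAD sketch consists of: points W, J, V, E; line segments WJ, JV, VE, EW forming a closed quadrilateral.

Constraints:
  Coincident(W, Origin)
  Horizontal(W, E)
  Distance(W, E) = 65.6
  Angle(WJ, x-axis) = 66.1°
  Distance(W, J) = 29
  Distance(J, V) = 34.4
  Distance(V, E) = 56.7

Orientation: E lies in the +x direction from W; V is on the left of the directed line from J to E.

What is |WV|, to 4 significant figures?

61.95

W is at the origin; W and E share the same y with |WE| = 65.6 and E in +x, so E = (65.6, 0). WJ runs at 66.1° with |WJ| = 29.0, so J = (11.75, 26.51). V is determined by |JV| = 34.4 and |VE| = 56.7 together: it lies at the intersection of circle(J, 34.4) and circle(E, 56.7). With |JE| = 60.02, the foot of the radical line on JE is 13.09 from J and the perpendicular offset is √(34.4² − 13.09²) = 31.81. Taking the left-of-JE solution: V = (37.54, 49.27).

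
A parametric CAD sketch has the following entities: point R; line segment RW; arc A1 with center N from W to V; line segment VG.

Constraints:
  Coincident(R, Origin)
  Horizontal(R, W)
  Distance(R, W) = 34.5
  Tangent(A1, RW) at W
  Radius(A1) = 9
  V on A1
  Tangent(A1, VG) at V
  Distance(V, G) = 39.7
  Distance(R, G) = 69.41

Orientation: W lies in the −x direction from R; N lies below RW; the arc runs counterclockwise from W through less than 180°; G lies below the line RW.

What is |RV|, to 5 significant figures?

43.815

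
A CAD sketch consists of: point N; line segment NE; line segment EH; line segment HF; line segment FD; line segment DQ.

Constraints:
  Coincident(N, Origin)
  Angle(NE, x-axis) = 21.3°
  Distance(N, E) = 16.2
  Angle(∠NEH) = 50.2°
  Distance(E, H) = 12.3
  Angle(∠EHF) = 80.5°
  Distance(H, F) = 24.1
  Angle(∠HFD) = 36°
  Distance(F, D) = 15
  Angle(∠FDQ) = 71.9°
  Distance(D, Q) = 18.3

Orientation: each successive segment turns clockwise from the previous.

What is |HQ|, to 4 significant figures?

10.68

N is at the origin; NE runs at 21.3° with length 16.2, so E = (15.09, 5.885). ∠NEH = 50.2° gives EH at -108.5° from the x-axis; with |EH| = 12.3, H = (11.19, -5.780). ∠EHF = 80.5° gives HF at 152.0° from the x-axis; with |HF| = 24.1, F = (-10.09, 5.535). ∠HFD = 36.0° gives FD at 8.000° from the x-axis; with |FD| = 15.0, D = (4.766, 7.622). ∠FDQ = 71.9° gives DQ at -100.1° from the x-axis; with |DQ| = 18.3, Q = (1.556, -10.39). Then |HQ| = |Q − H| = 10.68.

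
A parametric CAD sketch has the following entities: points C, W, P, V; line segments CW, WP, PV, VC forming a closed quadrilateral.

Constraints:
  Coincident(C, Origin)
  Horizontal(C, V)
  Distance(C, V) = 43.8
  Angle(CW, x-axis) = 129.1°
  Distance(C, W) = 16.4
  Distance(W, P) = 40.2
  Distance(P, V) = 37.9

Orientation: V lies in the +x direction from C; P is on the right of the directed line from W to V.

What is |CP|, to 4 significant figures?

23.92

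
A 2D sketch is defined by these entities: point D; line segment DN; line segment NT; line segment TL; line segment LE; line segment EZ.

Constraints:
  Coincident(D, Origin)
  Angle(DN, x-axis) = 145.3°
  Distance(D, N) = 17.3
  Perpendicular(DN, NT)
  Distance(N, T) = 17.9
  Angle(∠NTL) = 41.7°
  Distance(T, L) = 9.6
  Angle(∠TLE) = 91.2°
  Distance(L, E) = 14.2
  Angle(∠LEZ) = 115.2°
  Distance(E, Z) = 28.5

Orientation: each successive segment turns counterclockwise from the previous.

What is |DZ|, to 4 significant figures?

49.17

D is at the origin; DN runs at 145.3° with length 17.3, so N = (-14.22, 9.849). DN is perpendicular to NT, so NT runs at -124.7°; with |NT| = 17.9, T = (-24.41, -4.868). ∠NTL = 41.7° gives TL at 13.60° from the x-axis; with |TL| = 9.6, L = (-15.08, -2.610). ∠TLE = 91.2° gives LE at 102.4° from the x-axis; with |LE| = 14.2, E = (-18.13, 11.26). ∠LEZ = 115.2° gives EZ at 167.2° from the x-axis; with |EZ| = 28.5, Z = (-45.92, 17.57). Then |DZ| = |Z − D| = 49.17.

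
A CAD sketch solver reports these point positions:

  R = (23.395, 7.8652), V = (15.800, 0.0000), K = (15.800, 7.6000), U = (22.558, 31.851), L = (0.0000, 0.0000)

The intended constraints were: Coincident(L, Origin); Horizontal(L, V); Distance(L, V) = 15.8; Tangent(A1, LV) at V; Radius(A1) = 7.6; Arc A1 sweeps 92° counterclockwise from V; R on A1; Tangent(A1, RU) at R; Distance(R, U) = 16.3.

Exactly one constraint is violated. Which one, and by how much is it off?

Distance(R, U) = 16.3 — off by 7.70.

L = (0.00, 0.00) ✓; L.y = 0.00, V.y = 0.00 ✓; |LV| = 15.80 ✓; ∠(KV, VL) = 90.00° ✓; |KV| = 7.600 ✓; bearing(K→R) − bearing(K→V) = 92.00° ✓; |KR| = 7.600 ✓; ∠(KR, RU) = 90.00° ✓; |RU| = 24.00 ✗.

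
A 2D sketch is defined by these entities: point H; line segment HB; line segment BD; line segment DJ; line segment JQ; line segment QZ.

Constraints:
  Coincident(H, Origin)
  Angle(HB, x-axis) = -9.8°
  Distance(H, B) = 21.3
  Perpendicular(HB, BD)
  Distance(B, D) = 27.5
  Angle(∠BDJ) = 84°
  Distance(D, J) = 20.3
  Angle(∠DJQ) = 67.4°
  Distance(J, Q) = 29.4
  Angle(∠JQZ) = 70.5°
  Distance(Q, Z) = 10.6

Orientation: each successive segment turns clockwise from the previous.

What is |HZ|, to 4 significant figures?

23.48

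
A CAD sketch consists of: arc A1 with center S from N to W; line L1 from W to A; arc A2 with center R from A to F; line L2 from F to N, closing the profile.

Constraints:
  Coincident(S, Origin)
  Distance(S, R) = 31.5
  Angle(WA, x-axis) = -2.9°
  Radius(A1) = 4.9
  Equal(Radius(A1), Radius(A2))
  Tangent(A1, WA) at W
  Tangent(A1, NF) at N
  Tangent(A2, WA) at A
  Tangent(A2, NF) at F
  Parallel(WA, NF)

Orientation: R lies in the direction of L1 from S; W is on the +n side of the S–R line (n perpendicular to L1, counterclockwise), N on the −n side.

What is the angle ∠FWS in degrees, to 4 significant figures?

72.72°

The slot axis is L1's direction at -2.9°, so u = (cos -2.9°, sin -2.9°) = (0.9987, -0.05059) and n = (−sin -2.9°, cos -2.9°) = (0.05059, 0.9987). S is at the origin and R lies 31.5 along u from S, so R = 31.5·u = (31.46, -1.594). Tangency of A1 to both parallel lines with radius 4.9 puts W and N at S ± 4.9·n: W = (0.2479, 4.894), N = (-0.2479, -4.894). Equal radii place A and F the same way about R: A = R + 4.9·n = (31.71, 3.300), F = R − 4.9·n = (31.21, -6.487). Then cos ∠FWS = WF·WS / (|WF||WS|), giving 72.72°.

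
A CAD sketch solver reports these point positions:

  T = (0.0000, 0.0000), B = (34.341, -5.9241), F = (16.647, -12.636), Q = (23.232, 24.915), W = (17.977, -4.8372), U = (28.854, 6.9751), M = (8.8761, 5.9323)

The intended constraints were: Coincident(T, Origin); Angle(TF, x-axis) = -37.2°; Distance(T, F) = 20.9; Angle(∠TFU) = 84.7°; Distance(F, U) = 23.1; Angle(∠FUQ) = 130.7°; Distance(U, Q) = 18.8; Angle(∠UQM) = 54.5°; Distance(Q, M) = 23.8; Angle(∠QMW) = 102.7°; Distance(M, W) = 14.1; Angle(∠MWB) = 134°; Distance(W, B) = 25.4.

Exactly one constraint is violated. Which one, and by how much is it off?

Distance(W, B) = 25.4 — off by 9.00.

T = (0.00, 0.00) ✓; TF at -37.20° ✓; |TF| = 20.90 ✓; ∠TFU = 84.70° ✓; |FU| = 23.10 ✓; ∠FUQ = 130.7° ✓; |UQ| = 18.80 ✓; ∠UQM = 54.50° ✓; |QM| = 23.80 ✓; ∠QMW = 102.7° ✓; |MW| = 14.10 ✓; ∠MWB = 134.0° ✓; |WB| = 16.40 ✗.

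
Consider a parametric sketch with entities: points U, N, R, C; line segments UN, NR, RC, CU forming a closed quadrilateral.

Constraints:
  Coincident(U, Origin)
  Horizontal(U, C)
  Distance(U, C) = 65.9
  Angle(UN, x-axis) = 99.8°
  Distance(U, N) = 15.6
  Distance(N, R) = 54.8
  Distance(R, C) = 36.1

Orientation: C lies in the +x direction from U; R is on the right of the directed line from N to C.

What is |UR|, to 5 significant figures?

43.386

Checks: |NR| = 54.80 ✓; |RC| = 36.10 ✓.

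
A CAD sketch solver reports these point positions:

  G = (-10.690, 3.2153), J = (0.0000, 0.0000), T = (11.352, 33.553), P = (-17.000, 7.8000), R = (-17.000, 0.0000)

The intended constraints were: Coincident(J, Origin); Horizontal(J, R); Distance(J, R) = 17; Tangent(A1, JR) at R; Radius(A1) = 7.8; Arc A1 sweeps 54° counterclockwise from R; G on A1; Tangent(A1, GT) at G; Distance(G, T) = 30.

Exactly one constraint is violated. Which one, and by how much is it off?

Distance(G, T) = 30 — off by 7.50.

J = (0.00, 0.00) ✓; J.y = 0.00, R.y = 0.00 ✓; |JR| = 17.00 ✓; ∠(PR, RJ) = 90.00° ✓; |PR| = 7.800 ✓; bearing(P→G) − bearing(P→R) = 54.00° ✓; |PG| = 7.800 ✓; ∠(PG, GT) = 90.00° ✓; |GT| = 37.50 ✗.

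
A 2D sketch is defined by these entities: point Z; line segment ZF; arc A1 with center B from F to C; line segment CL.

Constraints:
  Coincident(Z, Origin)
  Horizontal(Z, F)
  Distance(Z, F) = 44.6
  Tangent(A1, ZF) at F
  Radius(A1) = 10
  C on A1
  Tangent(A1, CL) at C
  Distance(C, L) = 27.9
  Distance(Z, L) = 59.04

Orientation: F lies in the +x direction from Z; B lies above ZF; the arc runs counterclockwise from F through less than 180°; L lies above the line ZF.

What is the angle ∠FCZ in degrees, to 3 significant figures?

41.5°

Checks: Z = (0.00, 0.00) ✓; |BC| = 10.00 ✓; ∠(BC, CL) = 90.00° ✓; |CL| = 27.90 ✓; |ZL| = 59.04 ✓.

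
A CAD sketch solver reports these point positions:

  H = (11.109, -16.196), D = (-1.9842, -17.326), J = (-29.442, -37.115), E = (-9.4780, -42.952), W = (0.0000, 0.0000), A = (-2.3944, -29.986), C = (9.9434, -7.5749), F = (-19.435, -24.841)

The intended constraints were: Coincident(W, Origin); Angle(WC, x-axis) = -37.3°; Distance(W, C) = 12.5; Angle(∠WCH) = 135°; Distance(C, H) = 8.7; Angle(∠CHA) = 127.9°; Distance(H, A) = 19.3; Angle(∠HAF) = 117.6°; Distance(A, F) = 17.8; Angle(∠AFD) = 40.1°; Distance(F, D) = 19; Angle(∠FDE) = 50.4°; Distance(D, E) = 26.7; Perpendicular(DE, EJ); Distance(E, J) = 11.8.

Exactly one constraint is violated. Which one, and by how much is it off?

Distance(E, J) = 11.8 — off by 9.00.

W = (0.00, 0.00) ✓; WC at -37.30° ✓; |WC| = 12.50 ✓; ∠WCH = 135.0° ✓; |CH| = 8.700 ✓; ∠CHA = 127.9° ✓; |HA| = 19.30 ✓; ∠HAF = 117.6° ✓; |AF| = 17.80 ✓; ∠AFD = 40.10° ✓; |FD| = 19.00 ✓; ∠FDE = 50.40° ✓; |DE| = 26.70 ✓; ∠(DE, EJ) = 90.00° ✓; |EJ| = 20.80 ✗.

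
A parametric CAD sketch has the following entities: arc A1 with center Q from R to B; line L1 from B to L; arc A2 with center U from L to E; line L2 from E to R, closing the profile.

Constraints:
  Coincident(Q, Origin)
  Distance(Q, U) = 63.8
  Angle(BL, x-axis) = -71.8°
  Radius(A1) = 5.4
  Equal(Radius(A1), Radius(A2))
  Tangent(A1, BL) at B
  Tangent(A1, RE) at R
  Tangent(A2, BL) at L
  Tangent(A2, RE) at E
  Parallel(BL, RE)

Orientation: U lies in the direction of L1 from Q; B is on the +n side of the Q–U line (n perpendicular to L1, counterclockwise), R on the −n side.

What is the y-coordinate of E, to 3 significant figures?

-62.3

The slot axis is L1's direction at -71.8°, so u = (cos -71.8°, sin -71.8°) = (0.312, -0.950) and n = (−sin -71.8°, cos -71.8°) = (0.950, 0.312). Q is at the origin and U lies 63.8 along u from Q, so U = 63.8·u = (19.9, -60.6). Tangency of A1 to both parallel lines with radius 5.4 puts B and R at Q ± 5.4·n: B = (5.13, 1.69), R = (-5.13, -1.69). Equal radii place L and E the same way about U: L = U + 5.4·n = (25.1, -58.9), E = U − 5.4·n = (14.8, -62.3). So E.y = -62.3.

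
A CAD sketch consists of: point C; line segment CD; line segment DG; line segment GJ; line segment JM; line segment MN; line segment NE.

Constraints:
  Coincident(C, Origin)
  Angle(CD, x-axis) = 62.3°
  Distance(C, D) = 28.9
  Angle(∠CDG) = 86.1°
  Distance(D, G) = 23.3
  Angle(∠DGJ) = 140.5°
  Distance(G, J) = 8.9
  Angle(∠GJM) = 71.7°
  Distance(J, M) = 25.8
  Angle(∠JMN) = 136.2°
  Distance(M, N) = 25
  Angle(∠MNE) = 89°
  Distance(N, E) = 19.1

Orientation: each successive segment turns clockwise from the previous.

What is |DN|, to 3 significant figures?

21.6

∠GJM = 71.7° gives JM at -179° from the x-axis; with |JM| = 25.8, M = (10.4, 4.69). ∠JMN = 136.2° gives MN at 137° from the x-axis; with |MN| = 25.0, N = (-7.86, 21.8). Then |DN| = |N − D| = 21.6.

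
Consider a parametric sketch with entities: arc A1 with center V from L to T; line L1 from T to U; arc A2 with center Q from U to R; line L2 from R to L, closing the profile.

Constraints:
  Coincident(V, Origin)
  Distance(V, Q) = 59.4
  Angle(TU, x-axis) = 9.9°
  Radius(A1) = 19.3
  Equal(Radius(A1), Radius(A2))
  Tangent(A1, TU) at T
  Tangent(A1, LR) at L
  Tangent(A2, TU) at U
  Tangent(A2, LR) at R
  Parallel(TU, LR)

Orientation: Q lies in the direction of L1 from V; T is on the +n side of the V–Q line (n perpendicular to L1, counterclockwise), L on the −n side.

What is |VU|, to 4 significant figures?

62.46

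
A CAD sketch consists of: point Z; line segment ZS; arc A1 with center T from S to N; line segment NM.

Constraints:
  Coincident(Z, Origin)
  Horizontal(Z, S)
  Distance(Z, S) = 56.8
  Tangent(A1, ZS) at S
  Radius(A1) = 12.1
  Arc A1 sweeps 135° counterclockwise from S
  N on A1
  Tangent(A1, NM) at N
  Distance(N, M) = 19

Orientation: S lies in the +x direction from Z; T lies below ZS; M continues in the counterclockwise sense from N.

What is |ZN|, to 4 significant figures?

52.48

Tangency of A1 to ZS means the radius TS is perpendicular to ZS, so T = S + (0, -12.1) = (56.80, -12.10). On A1, S sits at bearing 90° from T; a 135° counterclockwise sweep puts N at bearing 225°, so N = T + 12.1·(cos 225°, sin 225°) = (48.24, -20.66). Then |ZN| = |N − Z| = 52.48.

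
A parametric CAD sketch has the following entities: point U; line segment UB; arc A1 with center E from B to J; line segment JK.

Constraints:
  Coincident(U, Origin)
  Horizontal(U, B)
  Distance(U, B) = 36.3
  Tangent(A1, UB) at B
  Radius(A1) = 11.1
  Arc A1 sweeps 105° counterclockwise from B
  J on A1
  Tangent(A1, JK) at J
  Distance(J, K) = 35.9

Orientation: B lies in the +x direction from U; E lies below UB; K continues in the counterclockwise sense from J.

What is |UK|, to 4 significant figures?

59.86

On A1, B sits at bearing 90° from E; a 105° counterclockwise sweep puts J at bearing 195°, so J = E + 11.1·(cos 195°, sin 195°) = (25.58, -13.97). The tangent condition forces EJ to be normal to JK, so JK runs along (−sin 195°, cos 195°); with |JK| = 35.9, K = (34.87, -48.65). Then |UK| = |K − U| = 59.86.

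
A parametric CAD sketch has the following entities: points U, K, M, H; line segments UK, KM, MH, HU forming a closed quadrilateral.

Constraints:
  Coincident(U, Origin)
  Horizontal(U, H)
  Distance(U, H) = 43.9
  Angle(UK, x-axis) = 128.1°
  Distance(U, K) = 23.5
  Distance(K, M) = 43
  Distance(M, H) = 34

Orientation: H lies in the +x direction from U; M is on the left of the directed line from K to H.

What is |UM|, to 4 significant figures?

40.06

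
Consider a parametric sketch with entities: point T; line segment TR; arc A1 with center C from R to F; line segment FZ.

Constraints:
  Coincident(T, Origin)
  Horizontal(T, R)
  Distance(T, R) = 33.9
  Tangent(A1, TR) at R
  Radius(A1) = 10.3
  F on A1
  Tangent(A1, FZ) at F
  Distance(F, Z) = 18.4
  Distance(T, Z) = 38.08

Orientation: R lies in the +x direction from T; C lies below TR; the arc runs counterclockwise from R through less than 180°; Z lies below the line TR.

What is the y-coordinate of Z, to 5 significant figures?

-29.167

Checks: |CF| = 10.30 ✓; ∠(CF, FZ) = 90.00° ✓; |FZ| = 18.40 ✓; |TZ| = 38.08 ✓.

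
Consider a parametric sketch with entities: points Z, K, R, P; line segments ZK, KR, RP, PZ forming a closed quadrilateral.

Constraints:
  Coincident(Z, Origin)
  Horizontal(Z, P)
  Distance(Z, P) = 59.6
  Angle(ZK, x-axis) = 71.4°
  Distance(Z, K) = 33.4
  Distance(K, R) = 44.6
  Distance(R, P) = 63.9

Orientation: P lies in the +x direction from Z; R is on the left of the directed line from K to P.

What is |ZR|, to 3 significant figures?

75.6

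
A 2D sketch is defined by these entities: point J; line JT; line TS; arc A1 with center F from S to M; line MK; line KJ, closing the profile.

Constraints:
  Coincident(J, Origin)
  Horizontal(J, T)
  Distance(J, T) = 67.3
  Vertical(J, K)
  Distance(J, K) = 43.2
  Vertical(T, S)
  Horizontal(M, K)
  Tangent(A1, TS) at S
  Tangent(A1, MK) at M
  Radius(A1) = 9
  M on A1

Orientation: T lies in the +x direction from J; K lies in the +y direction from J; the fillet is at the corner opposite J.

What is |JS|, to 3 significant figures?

75.5

J is at the origin; J and T share the same y with |JT| = 67.3 and T on the +x side, so T = (67.3, 0.00). J and K share the same x with |JK| = 43.2 and K on the +y side, so K = (0.00, 43.2). The virtual corner opposite J is at (67.3, 43.2). A1 meets TS tangentially, so FS is at right angles to TS and since A1 is tangent to MK there, FM ⟂ MK, with radius 9.0, so the center F sits 9.0 in from both sides at F = (58.3, 34.2). That places the tangent points at S = (67.3, 34.2) on TS and M = (58.3, 43.2) on MK. Then |JS| = |S − J| = 75.5.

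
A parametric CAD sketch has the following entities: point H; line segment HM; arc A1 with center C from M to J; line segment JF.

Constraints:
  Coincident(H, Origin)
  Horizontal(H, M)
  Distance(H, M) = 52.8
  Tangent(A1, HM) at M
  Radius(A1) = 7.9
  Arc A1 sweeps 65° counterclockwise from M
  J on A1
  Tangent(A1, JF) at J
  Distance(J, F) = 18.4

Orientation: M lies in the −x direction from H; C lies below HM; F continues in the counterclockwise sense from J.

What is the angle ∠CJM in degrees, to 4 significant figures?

57.50°

H is at the origin; HM is horizontal with |HM| = 52.8 and M on the −x side, so M = (-52.80, 0.000). The tangent condition forces CM to be normal to HM, so C = M + (0, -7.9) = (-52.80, -7.900). On A1, M sits at bearing 90° from C; a 65° counterclockwise sweep puts J at bearing 155°, so J = C + 7.9·(cos 155°, sin 155°) = (-59.96, -4.561). Then cos ∠CJM = JC·JM / (|JC||JM|), giving 57.50°.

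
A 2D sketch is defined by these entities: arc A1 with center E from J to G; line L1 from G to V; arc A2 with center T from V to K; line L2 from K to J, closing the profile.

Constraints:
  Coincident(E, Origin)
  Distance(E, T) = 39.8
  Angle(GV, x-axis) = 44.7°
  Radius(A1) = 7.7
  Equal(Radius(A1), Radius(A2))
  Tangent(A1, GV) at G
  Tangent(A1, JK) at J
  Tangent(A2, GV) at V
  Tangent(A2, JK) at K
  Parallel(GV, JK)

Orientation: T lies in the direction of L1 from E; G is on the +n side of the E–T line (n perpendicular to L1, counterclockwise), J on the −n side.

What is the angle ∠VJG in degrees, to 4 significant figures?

68.85°

The slot axis is L1's direction at 44.7°, so u = (cos 44.7°, sin 44.7°) = (0.7108, 0.7034) and n = (−sin 44.7°, cos 44.7°) = (-0.7034, 0.7108). E is at the origin and T lies 39.8 along u from E, so T = 39.8·u = (28.29, 28.00). Tangency of A1 to both parallel lines with radius 7.7 puts G and J at E ± 7.7·n: G = (-5.416, 5.473), J = (5.416, -5.473). Equal radii place V and K the same way about T: V = T + 7.7·n = (22.87, 33.47), K = T − 7.7·n = (33.71, 22.52). Then cos ∠VJG = JV·JG / (|JV||JG|), giving 68.85°.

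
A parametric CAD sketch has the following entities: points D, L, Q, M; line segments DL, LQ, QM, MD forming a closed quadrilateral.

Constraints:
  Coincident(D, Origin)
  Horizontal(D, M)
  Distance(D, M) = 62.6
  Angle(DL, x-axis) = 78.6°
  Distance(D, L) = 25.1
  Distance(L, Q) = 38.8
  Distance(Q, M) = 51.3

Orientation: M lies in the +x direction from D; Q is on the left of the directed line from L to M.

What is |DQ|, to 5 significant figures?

58.878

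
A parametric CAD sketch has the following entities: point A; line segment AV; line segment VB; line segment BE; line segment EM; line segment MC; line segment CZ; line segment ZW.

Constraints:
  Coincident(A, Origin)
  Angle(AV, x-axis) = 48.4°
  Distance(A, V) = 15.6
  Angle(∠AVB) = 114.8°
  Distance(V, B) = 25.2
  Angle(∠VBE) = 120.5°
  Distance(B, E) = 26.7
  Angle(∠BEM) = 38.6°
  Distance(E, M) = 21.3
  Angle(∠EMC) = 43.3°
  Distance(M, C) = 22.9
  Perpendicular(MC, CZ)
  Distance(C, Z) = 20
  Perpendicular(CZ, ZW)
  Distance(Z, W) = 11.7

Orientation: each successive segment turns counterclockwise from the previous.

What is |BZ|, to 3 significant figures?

33.7

∠EMC = 43.3° gives MC at 91.2° from the x-axis; with |MC| = 22.9, C = (-11.8, 45.7). MC ⟂ CZ, so CZ runs at -179°; with |CZ| = 20.0, Z = (-31.8, 45.2). Then |BZ| = |Z − B| = 33.7.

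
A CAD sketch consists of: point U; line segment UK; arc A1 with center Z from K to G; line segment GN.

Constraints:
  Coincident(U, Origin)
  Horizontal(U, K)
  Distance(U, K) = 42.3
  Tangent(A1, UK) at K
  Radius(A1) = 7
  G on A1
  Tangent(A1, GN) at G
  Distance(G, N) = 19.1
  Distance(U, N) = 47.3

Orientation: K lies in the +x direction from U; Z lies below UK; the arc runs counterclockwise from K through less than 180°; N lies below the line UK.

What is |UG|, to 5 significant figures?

36.359

U is at the origin; U and K share the same y with |UK| = 42.3 and K on the +x side, so K = (42.300, 0.0000). A1 meets UK tangentially, so ZK is at right angles to UK, so Z = K + (0, -7) = (42.300, -7.0000). Since ZG ⟂ GN (tangency), |ZN| = √(7.0² + 19.1²) = 20.342 regardless of where G sits on A1. So N lies on both circle(U, 47.3) and circle(Z, 20.342); the below-UK intersection is N = (38.809, -27.040). G is the foot of the tangent from N: G = (35.412, -8.2450).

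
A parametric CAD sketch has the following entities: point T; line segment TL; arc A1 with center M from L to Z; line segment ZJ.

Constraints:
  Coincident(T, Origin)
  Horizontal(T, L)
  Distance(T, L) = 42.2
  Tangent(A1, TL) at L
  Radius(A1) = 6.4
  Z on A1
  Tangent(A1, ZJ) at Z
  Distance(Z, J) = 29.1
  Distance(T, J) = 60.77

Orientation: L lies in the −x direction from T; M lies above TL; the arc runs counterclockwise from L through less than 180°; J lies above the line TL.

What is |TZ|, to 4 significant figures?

37.63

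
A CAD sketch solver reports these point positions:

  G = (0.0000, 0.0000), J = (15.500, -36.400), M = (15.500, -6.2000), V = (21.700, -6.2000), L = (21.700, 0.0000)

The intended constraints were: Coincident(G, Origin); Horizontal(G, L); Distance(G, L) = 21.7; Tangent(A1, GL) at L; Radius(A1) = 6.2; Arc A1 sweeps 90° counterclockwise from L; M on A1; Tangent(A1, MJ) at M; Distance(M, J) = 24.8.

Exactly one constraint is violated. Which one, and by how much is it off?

Distance(M, J) = 24.8 — off by 5.40.

G = (0.00, 0.00) ✓; G.y = 0.00, L.y = 0.00 ✓; |GL| = 21.70 ✓; ∠(VL, LG) = 90.00° ✓; |VL| = 6.200 ✓; bearing(V→M) − bearing(V→L) = 90.00° ✓; |VM| = 6.200 ✓; ∠(VM, MJ) = 90.00° ✓; |MJ| = 30.20 ✗.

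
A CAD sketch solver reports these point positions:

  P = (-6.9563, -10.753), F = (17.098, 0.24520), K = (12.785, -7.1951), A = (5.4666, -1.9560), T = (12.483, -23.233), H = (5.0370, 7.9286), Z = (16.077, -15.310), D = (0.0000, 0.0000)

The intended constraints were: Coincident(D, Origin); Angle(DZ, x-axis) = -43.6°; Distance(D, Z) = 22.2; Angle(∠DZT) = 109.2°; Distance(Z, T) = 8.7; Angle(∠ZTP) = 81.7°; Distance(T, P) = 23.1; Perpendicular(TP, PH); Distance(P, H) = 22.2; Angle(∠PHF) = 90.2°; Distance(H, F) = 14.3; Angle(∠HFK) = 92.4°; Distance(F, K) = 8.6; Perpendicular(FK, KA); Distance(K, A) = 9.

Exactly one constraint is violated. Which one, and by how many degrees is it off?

Perpendicular(FK, KA) — off by 5.50°.

D = (0.00, 0.00) ✓; DZ at -43.60° ✓; |DZ| = 22.20 ✓; ∠DZT = 109.2° ✓; |ZT| = 8.700 ✓; ∠ZTP = 81.70° ✓; |TP| = 23.10 ✓; ∠(TP, PH) = 90.00° ✓; |PH| = 22.20 ✓; ∠PHF = 90.20° ✓; |HF| = 14.30 ✓; ∠HFK = 92.40° ✓; |FK| = 8.600 ✓; ∠(FK, KA) = 95.50° ✗; |KA| = 9.000 ✓.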